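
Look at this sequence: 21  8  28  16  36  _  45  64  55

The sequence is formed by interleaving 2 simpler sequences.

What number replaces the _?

Taking every 2nd term gives 2 separate tracks.
Track A: 21, 28, 36, 45, 55 (triangular numbers starting at T_6).
Track B: 8, 16, ?, 64 (powers 2^3, 2^4, 2^5, …).
Track B's pattern makes the blank 32.

32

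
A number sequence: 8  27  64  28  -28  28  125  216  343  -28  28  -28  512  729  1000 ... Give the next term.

Reading positions in blocks of 6 reveals the pattern AAABBB — 2 tracks woven together.
Track A: 8, 27, 64, 125, 216, 343, 512, 729, 1000 (the cubes 2³, 3³, 4³, …).
Track B: 28, -28, 28, -28, 28, -28 (the oscillation 28·(−1)^(n+1)).
Position 16 falls in track B as its term 7, giving 28.

28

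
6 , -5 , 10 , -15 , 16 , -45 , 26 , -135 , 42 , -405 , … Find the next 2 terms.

Positions 1, 3, 5, … form one subsequence and positions 2, 4, 6, … form another.
Track A: 6, 10, 16, 26, 42 (a Fibonacci-like recurrence a_n = a_{n-1} + a_{n-2}).
Track B: -5, -15, -45, -135, -405 (a geometric progression (common ratio 3)).
The 11th slot belongs to track A; its 6th term is 68.
Position 12 falls in track B as its term 6, giving -1215.

68, -1215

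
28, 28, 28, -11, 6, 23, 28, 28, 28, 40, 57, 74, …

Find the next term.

28

Reading positions in blocks of 6 reveals the pattern AAABBB — 2 tracks woven together.
Stream A: 28, 28, 28, 28, 28, 28 — the constant sequence 28.
Stream B: -11, 6, 23, 40, 57, 74 — arithmetic, step +17.
Position 13 falls in stream A as its term 7, giving 28.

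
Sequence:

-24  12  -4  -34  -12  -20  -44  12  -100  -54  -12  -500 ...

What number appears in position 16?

Split by position mod 3: positions 1, 4, 7, … form one track, and each other residue class forms its own.
Track A = -24, -34, -44, -54: linear: a_n = -14 − 10·n.
Track B = 12, -12, 12, -12: the oscillation 12·(−1)^(n+1).
Track C = -4, -20, -100, -500: multiplying by 5 each time.
Position 16 → track A, term 6 = -74.

-74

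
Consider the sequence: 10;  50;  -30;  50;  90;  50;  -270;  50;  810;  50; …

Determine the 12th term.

50

Positions 1, 3, 5, … form one subsequence and positions 2, 4, 6, … form another.
Track A = 10, -30, 90, -270, 810: multiplying by -3 each time.
Track B = 50, 50, 50, 50, 50: always 50.
Term 12 comes from track B (its 6th entry): 50.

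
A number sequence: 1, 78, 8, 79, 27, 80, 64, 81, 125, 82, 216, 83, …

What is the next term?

The terms cycle through 2 interleaved subsequences.
Track A: 1, 8, 27, 64, 125, 216 — consecutive cubes n³ from n = 1.
Track B: 78, 79, 80, 81, 82, 83 — linear: a_n = 77 + n.
Term 13 comes from track A (its 7th entry): 343.

343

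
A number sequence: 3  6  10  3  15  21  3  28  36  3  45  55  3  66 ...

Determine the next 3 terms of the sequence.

Positions follow the repeating pattern ABB; grouping by letter gives 2 tracks.
Stream A: 3, 3, 3, 3, 3 — constant 3.
Stream B: 6, 10, 15, 21, 28, 36, 45, 55, 66 — triangular numbers starting at T_3.
Position 15 falls in stream B as its term 10, giving 78.
The 16th slot belongs to stream A; its 6th term is 3.
Term 17 comes from stream B (its 11th entry): 91.

78, 3, 91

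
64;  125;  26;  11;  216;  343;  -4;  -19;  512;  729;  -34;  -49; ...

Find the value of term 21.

Reading positions in blocks of 4 reveals the pattern AABB — 2 tracks woven together.
Stream A: 64, 125, 216, 343, 512, 729 (consecutive cubes n³ from n = 4).
Stream B: 26, 11, -4, -19, -34, -49 (linear: a_n = 41 − 15·n).
Position 21 falls in stream A as its term 11, giving 2744.

2744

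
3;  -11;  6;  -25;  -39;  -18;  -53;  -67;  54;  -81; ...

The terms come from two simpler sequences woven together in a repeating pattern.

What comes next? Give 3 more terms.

Positions follow the repeating pattern AAB; grouping by letter gives 2 tracks.
Track A: 3, -11, -25, -39, -53, -67, -81 (linear: a_n = 17 − 14·n).
Track B: 6, -18, 54 (geometric with ratio -3).
Position 11 falls in track A as its term 8, giving -95.
Position 12 falls in track B as its term 4, giving -162.
Position 13 → track A, term 9 = -109.

-95, -162, -109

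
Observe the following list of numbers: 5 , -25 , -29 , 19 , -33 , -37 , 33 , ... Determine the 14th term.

The slot pattern repeats as ABB (period 3), so there are 2 interleaved tracks.
Subsequence A is 5, 19, 33, which is arithmetic, step +14.
Subsequence B is -25, -29, -33, -37, which is linear: a_n = -21 − 4·n.
Position 14 → subsequence B, term 9 = -57.

-57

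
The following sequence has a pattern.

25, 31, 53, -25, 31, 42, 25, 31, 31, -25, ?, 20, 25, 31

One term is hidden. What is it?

Taking every 3rd term gives 3 separate tracks.
Track A: 25, -25, 25, -25, 25 — the oscillation 25·(−1)^(n+1).
Track B: 31, 31, 31, ?, 31 — always 31.
Track C: 53, 42, 31, 20 — subtracting 11 each time.
So the missing entry in track B is 31.

31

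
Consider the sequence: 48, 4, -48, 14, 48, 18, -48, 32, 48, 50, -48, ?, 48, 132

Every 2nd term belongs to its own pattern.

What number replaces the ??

The terms cycle through 2 interleaved subsequences.
Track A: 48, -48, 48, -48, 48, -48, 48 — oscillating between 48 and -48.
Track B: 4, 14, 18, 32, 50, ?, 132 — Fibonacci-style (each term is the sum of the two before it).
Filling track B at index 6 by its rule yields 82.

82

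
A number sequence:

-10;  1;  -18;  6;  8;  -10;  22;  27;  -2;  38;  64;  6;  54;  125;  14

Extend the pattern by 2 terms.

70, 216

Taking every 3rd term gives 3 separate tracks.
Subsequence A = -10, 6, 22, 38, 54: adding 16 each time.
Subsequence B = 1, 8, 27, 64, 125: the cubes 1³, 2³, 3³, ….
Subsequence C = -18, -10, -2, 6, 14: arithmetic with common difference +8.
The 16th slot belongs to subsequence A; its 6th term is 70.
Position 17 falls in subsequence B as its term 6, giving 216.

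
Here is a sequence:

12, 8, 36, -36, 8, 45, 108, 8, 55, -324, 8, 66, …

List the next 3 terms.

Read the sequence 3 terms at a time; column i is its own pattern.
Stream A is 12, -36, 108, -324, which is geometric with ratio -3.
Stream B is 8, 8, 8, 8, which is constant 8.
Stream C is 36, 45, 55, 66, which is the triangular numbers T_8, T_9, ….
Position 13 falls in stream A as its term 5, giving 972.
The 14th slot belongs to stream B; its 5th term is 8.
Term 15 comes from stream C (its 5th entry): 78.

972, 8, 78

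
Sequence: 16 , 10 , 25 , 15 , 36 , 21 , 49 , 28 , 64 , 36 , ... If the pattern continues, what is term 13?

100

Positions 1, 3, 5, … form one subsequence and positions 2, 4, 6, … form another.
Stream A: 16, 25, 36, 49, 64 (perfect squares starting at 4²).
Stream B: 10, 15, 21, 28, 36 (triangular numbers starting at T_4).
Position 13 → stream A, term 7 = 100.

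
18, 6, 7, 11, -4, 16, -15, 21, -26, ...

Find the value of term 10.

26

Odd-indexed and even-indexed terms follow separate rules.
Subsequence A: 18, 7, -4, -15, -26 (linear: a_n = 29 − 11·n).
Subsequence B: 6, 11, 16, 21 (linear: a_n = 1 + 5·n).
The 10th slot belongs to subsequence B; its 5th term is 26.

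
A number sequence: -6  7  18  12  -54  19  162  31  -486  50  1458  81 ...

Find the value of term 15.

13122

Taking every 2nd term gives 2 separate tracks.
Track A is -6, 18, -54, 162, -486, 1458, which is geometric with ratio -3.
Track B is 7, 12, 19, 31, 50, 81, which is a Fibonacci-like recurrence a_n = a_{n-1} + a_{n-2}.
Position 15 falls in track A as its term 8, giving 13122.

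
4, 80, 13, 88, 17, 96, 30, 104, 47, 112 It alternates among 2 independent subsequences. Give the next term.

The terms cycle through 2 interleaved subsequences.
Subsequence A: 4, 13, 17, 30, 47 — a Fibonacci-like recurrence a_n = a_{n-1} + a_{n-2}.
Subsequence B: 80, 88, 96, 104, 112 — linear: a_n = 72 + 8·n.
Term 11 comes from subsequence A (its 6th entry): 77.

77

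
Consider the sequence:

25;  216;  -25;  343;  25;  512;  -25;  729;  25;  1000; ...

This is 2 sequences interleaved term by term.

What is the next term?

Taking every 2nd term gives 2 separate tracks.
Stream A: 25, -25, 25, -25, 25 — oscillating between 25 and -25.
Stream B: 216, 343, 512, 729, 1000 — consecutive cubes n³ from n = 6.
Term 11 comes from stream A (its 6th entry): -25.

-25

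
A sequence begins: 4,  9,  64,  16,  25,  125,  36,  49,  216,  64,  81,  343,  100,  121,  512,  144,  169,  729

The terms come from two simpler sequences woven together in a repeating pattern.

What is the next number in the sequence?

196

Positions follow the repeating pattern AAB; grouping by letter gives 2 tracks.
Track A: 4, 9, 16, 25, 36, 49, 64, 81, 100, 121, 144, 169. Perfect squares starting at 2².
Track B: 64, 125, 216, 343, 512, 729. The cubes 4³, 5³, 6³, ….
Position 19 falls in track A as its term 13, giving 196.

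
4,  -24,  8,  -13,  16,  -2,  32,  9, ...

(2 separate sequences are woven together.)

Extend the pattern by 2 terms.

The terms cycle through 2 interleaved subsequences.
Stream A: 4, 8, 16, 32. Powers 2^2, 2^3, 2^4, ….
Stream B: -24, -13, -2, 9. Linear: a_n = -35 + 11·n.
Term 9 comes from stream A (its 5th entry): 64.
Position 10 → stream B, term 5 = 20.

64, 20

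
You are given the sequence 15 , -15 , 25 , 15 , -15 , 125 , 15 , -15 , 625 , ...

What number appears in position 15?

Positions follow the repeating pattern AAB; grouping by letter gives 2 tracks.
Track A = 15, -15, 15, -15, 15, -15: alternating ±15.
Track B = 25, 125, 625: successive powers of 5.
Term 15 comes from track B (its 5th entry): 15625.

15625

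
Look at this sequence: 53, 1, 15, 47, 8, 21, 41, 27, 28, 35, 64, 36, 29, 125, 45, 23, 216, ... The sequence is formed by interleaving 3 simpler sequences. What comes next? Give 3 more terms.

55, 17, 343

Split by position mod 3: positions 1, 4, 7, … form one track, and each other residue class forms its own.
Subsequence A: 53, 47, 41, 35, 29, 23 — linear: a_n = 59 − 6·n.
Subsequence B: 1, 8, 27, 64, 125, 216 — consecutive cubes n³ from n = 1.
Subsequence C: 15, 21, 28, 36, 45 — triangular numbers starting at T_5.
The 18th slot belongs to subsequence C; its 6th term is 55.
The 19th slot belongs to subsequence A; its 7th term is 17.
Position 20 falls in subsequence B as its term 7, giving 343.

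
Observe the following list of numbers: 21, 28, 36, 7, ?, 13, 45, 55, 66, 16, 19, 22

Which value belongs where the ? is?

10

The slot pattern repeats as AAABBB (period 6), so there are 2 interleaved tracks.
Stream A: 21, 28, 36, 45, 55, 66 (triangular numbers n(n+1)/2 for n = 6, 7, …).
Stream B: 7, ?, 13, 16, 19, 22 (adding 3 each time).
So the missing entry in stream B is 10.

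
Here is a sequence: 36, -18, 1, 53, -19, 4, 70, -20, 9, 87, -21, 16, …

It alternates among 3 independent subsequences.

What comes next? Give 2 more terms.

104, -22

Read the sequence 3 terms at a time; column i is its own pattern.
Track A = 36, 53, 70, 87: arithmetic with common difference +17.
Track B = -18, -19, -20, -21: arithmetic with common difference −1.
Track C = 1, 4, 9, 16: consecutive squares n² from n = 1.
The 13th slot belongs to track A; its 5th term is 104.
Position 14 → track B, term 5 = -22.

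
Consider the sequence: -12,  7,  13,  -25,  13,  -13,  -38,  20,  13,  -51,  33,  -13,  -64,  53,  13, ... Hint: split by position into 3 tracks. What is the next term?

Split by position mod 3: positions 1, 4, 7, … form one track, and each other residue class forms its own.
Subsequence A = -12, -25, -38, -51, -64: arithmetic with common difference −13.
Subsequence B = 7, 13, 20, 33, 53: Fibonacci-style (each term is the sum of the two before it).
Subsequence C = 13, -13, 13, -13, 13: oscillating between 13 and -13.
Term 16 comes from subsequence A (its 6th entry): -77.

-77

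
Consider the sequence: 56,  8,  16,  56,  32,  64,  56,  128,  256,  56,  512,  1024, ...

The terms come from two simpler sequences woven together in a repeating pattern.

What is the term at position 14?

2048

Positions follow the repeating pattern ABB; grouping by letter gives 2 tracks.
Track A = 56, 56, 56, 56: constant 56.
Track B = 8, 16, 32, 64, 128, 256, 512, 1024: powers of 2.
The 14th slot belongs to track B; its 9th term is 2048.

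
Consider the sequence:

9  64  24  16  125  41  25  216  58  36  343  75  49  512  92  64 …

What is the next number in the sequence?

Read the sequence 3 terms at a time; column i is its own pattern.
Stream A: 9, 16, 25, 36, 49, 64 (consecutive squares n² from n = 3).
Stream B: 64, 125, 216, 343, 512 (consecutive cubes n³ from n = 4).
Stream C: 24, 41, 58, 75, 92 (arithmetic with common difference +17).
Position 17 → stream B, term 6 = 729.

729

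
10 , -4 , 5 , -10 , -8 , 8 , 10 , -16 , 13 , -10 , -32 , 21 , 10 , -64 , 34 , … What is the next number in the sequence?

-10

Split by position mod 3: positions 1, 4, 7, … form one track, and each other residue class forms its own.
Track A = 10, -10, 10, -10, 10: the oscillation 10·(−1)^(n+1).
Track B = -4, -8, -16, -32, -64: multiplying by 2 each time.
Track C = 5, 8, 13, 21, 34: a Fibonacci-like recurrence a_n = a_{n-1} + a_{n-2}.
The 16th slot belongs to track A; its 6th term is -10.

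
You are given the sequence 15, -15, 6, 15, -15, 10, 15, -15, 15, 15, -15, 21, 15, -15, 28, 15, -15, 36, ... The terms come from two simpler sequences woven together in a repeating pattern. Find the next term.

15

The slot pattern repeats as AAB (period 3), so there are 2 interleaved tracks.
Subsequence A is 15, -15, 15, -15, 15, -15, 15, -15, 15, -15, 15, -15, which is the oscillation 15·(−1)^(n+1).
Subsequence B is 6, 10, 15, 21, 28, 36, which is triangular numbers starting at T_3.
Term 19 comes from subsequence A (its 13th entry): 15.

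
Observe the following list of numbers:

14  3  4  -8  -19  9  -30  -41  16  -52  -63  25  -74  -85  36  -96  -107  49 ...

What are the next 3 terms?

Positions follow the repeating pattern AAB; grouping by letter gives 2 tracks.
Subsequence A: 14, 3, -8, -19, -30, -41, -52, -63, -74, -85, -96, -107 — subtracting 11 each time.
Subsequence B: 4, 9, 16, 25, 36, 49 — consecutive squares n² from n = 2.
Position 19 → subsequence A, term 13 = -118.
Term 20 comes from subsequence A (its 14th entry): -129.
Position 21 → subsequence B, term 7 = 64.

-118, -129, 64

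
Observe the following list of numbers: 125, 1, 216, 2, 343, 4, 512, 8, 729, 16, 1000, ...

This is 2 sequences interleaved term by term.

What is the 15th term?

1728

The terms cycle through 2 interleaved subsequences.
Track A: 125, 216, 343, 512, 729, 1000. Consecutive cubes n³ from n = 5.
Track B: 1, 2, 4, 8, 16. Powers 2^0, 2^1, 2^2, ….
Position 15 → track A, term 8 = 1728.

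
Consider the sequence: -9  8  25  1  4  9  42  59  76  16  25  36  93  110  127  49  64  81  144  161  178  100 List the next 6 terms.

121, 144, 195, 212, 229, 169

Positions follow the repeating pattern AAABBB; grouping by letter gives 2 tracks.
Subsequence A is -9, 8, 25, 42, 59, 76, 93, 110, 127, 144, 161, 178, which is linear: a_n = -26 + 17·n.
Subsequence B is 1, 4, 9, 16, 25, 36, 49, 64, 81, 100, which is perfect squares starting at 1².
Position 23 falls in subsequence B as its term 11, giving 121.
Position 24 falls in subsequence B as its term 12, giving 144.
Position 25 falls in subsequence A as its term 13, giving 195.
Position 26 falls in subsequence A as its term 14, giving 212.
Position 27 falls in subsequence A as its term 15, giving 229.
Position 28 → subsequence B, term 13 = 169.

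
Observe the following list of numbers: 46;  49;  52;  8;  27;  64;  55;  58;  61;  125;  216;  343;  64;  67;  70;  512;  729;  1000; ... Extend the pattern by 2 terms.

73, 76

Positions follow the repeating pattern AAABBB; grouping by letter gives 2 tracks.
Stream A: 46, 49, 52, 55, 58, 61, 64, 67, 70 — arithmetic, step +3.
Stream B: 8, 27, 64, 125, 216, 343, 512, 729, 1000 — consecutive cubes n³ from n = 2.
Term 19 comes from stream A (its 10th entry): 73.
Position 20 falls in stream A as its term 11, giving 76.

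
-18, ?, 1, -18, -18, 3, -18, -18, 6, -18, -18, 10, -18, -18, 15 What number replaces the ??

-18

Positions follow the repeating pattern AAB; grouping by letter gives 2 tracks.
Track A: -18, ?, -18, -18, -18, -18, -18, -18, -18, -18 (always -18).
Track B: 1, 3, 6, 10, 15 (the triangular numbers T_1, T_2, …).
Filling track A at index 2 by its rule yields -18.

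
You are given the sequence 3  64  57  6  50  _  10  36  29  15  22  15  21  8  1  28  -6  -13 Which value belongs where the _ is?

43

The slot pattern repeats as ABB (period 3), so there are 2 interleaved tracks.
Track A: 3, 6, 10, 15, 21, 28. Triangular numbers starting at T_2.
Track B: 64, 57, 50, ?, 36, 29, 22, 15, 8, 1, -6, -13. Linear: a_n = 71 − 7·n.
Filling track B at index 4 by its rule yields 43.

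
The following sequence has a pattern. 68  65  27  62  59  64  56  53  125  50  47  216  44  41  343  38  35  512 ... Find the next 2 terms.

Positions follow the repeating pattern AAB; grouping by letter gives 2 tracks.
Track A: 68, 65, 62, 59, 56, 53, 50, 47, 44, 41, 38, 35 — subtracting 3 each time.
Track B: 27, 64, 125, 216, 343, 512 — consecutive cubes n³ from n = 3.
Position 19 falls in track A as its term 13, giving 32.
Position 20 falls in track A as its term 14, giving 29.

32, 29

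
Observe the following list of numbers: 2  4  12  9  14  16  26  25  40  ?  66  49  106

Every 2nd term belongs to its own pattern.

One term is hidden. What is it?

36

The terms cycle through 2 interleaved subsequences.
Stream A is 2, 12, 14, 26, 40, 66, 106, which is each term equals the sum of the previous two.
Stream B is 4, 9, 16, 25, ?, 49, which is perfect squares starting at 2².
Stream B's pattern makes the blank 36.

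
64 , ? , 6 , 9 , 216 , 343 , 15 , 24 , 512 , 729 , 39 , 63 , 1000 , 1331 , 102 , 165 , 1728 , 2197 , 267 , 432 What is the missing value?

Positions follow the repeating pattern AABB; grouping by letter gives 2 tracks.
Track A: 64, ?, 216, 343, 512, 729, 1000, 1331, 1728, 2197 (consecutive cubes n³ from n = 4).
Track B: 6, 9, 15, 24, 39, 63, 102, 165, 267, 432 (each term equals the sum of the previous two).
Track A's pattern makes the blank 125.

125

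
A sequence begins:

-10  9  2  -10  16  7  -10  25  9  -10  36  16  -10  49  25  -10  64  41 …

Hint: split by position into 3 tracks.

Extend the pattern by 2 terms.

-10, 81

Read the sequence 3 terms at a time; column i is its own pattern.
Track A: -10, -10, -10, -10, -10, -10 (constant -10).
Track B: 9, 16, 25, 36, 49, 64 (the squares 3², 4², 5², …).
Track C: 2, 7, 9, 16, 25, 41 (a Fibonacci-like recurrence a_n = a_{n-1} + a_{n-2}).
Position 19 falls in track A as its term 7, giving -10.
Position 20 → track B, term 7 = 81.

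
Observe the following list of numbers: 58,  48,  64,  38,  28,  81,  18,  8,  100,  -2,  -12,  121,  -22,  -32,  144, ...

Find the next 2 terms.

The slot pattern repeats as AAB (period 3), so there are 2 interleaved tracks.
Track A is 58, 48, 38, 28, 18, 8, -2, -12, -22, -32, which is arithmetic with common difference −10.
Track B is 64, 81, 100, 121, 144, which is consecutive squares n² from n = 8.
Position 16 → track A, term 11 = -42.
Term 17 comes from track A (its 12th entry): -52.

-42, -52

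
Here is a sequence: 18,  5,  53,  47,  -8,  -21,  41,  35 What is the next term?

-34

The slot pattern repeats as AABB (period 4), so there are 2 interleaved tracks.
Track A is 18, 5, -8, -21, which is linear: a_n = 31 − 13·n.
Track B is 53, 47, 41, 35, which is arithmetic with common difference −6.
Position 9 falls in track A as its term 5, giving -34.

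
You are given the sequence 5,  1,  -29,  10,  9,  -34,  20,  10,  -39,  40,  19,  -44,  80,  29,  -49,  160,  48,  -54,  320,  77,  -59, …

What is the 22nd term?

640

Split by position mod 3 into 3 tracks.
Track A is 5, 10, 20, 40, 80, 160, 320, which is geometric, ×2 each step.
Track B is 1, 9, 10, 19, 29, 48, 77, which is each term equals the sum of the previous two.
Track C is -29, -34, -39, -44, -49, -54, -59, which is subtracting 5 each time.
Term 22 comes from track A (its 8th entry): 640.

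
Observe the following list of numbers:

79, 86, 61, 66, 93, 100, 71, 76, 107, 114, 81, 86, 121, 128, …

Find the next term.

91

Reading positions in blocks of 4 reveals the pattern AABB — 2 tracks woven together.
Track A: 79, 86, 93, 100, 107, 114, 121, 128. Linear: a_n = 72 + 7·n.
Track B: 61, 66, 71, 76, 81, 86. Adding 5 each time.
Term 15 comes from track B (its 7th entry): 91.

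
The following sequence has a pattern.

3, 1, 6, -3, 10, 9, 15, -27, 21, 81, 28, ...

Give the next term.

Odd-indexed and even-indexed terms follow separate rules.
Track A: 3, 6, 10, 15, 21, 28. The triangular numbers T_2, T_3, ….
Track B: 1, -3, 9, -27, 81. Multiplying by -3 each time.
The 12th slot belongs to track B; its 6th term is -243.

-243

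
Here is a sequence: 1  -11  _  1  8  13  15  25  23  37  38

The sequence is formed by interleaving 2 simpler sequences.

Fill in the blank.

7

The terms cycle through 2 interleaved subsequences.
Subsequence A: 1, ?, 8, 15, 23, 38. Fibonacci-style (each term is the sum of the two before it).
Subsequence B: -11, 1, 13, 25, 37. Linear: a_n = -23 + 12·n.
The gap is subsequence A's term 2; the rule gives 7.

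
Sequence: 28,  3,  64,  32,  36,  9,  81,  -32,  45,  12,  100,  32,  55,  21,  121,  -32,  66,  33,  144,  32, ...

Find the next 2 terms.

78, 54

Split by position mod 4: positions 1, 5, 9, … form one track, and each other residue class forms its own.
Stream A = 28, 36, 45, 55, 66: triangular numbers n(n+1)/2 for n = 7, 8, ….
Stream B = 3, 9, 12, 21, 33: a Fibonacci-like recurrence a_n = a_{n-1} + a_{n-2}.
Stream C = 64, 81, 100, 121, 144: perfect squares starting at 8².
Stream D = 32, -32, 32, -32, 32: alternating ±32.
Term 21 comes from stream A (its 6th entry): 78.
The 22nd slot belongs to stream B; its 6th term is 54.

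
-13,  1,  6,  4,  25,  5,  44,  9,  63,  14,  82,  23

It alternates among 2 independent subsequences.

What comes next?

101

The terms cycle through 2 interleaved subsequences.
Subsequence A is -13, 6, 25, 44, 63, 82, which is arithmetic with common difference +19.
Subsequence B is 1, 4, 5, 9, 14, 23, which is each term equals the sum of the previous two.
Term 13 comes from subsequence A (its 7th entry): 101.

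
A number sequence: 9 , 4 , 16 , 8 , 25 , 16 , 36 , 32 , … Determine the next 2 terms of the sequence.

49, 64

Odd-indexed and even-indexed terms follow separate rules.
Subsequence A is 9, 16, 25, 36, which is the squares 3², 4², 5², ….
Subsequence B is 4, 8, 16, 32, which is successive powers of 2.
Position 9 → subsequence A, term 5 = 49.
Term 10 comes from subsequence B (its 5th entry): 64.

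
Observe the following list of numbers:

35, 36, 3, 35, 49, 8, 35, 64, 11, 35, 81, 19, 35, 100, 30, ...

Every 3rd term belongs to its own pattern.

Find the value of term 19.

Split by position mod 3: positions 1, 4, 7, … form one track, and each other residue class forms its own.
Subsequence A: 35, 35, 35, 35, 35 (always 35).
Subsequence B: 36, 49, 64, 81, 100 (consecutive squares n² from n = 6).
Subsequence C: 3, 8, 11, 19, 30 (Fibonacci-style (each term is the sum of the two before it)).
Term 19 comes from subsequence A (its 7th entry): 35.

35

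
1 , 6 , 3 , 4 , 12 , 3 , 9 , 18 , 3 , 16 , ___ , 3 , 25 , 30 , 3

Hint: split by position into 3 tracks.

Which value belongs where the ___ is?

24

Split by position mod 3 into 3 tracks.
Stream A: 1, 4, 9, 16, 25. Consecutive squares n² from n = 1.
Stream B: 6, 12, 18, ?, 30. Arithmetic, step +6.
Stream C: 3, 3, 3, 3, 3. The constant sequence 3.
Stream B's pattern makes the blank 24.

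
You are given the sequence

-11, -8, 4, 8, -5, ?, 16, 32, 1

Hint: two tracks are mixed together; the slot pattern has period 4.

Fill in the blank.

Reading positions in blocks of 4 reveals the pattern AABB — 2 tracks woven together.
Track A: -11, -8, -5, ?, 1 (arithmetic, step +3).
Track B: 4, 8, 16, 32 (successive powers of 2).
So the missing entry in track A is -2.

-2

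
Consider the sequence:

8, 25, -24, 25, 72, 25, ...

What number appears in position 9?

648

Odd-indexed and even-indexed terms follow separate rules.
Track A is 8, -24, 72, which is geometric with ratio -3.
Track B is 25, 25, 25, which is the constant sequence 25.
Position 9 falls in track A as its term 5, giving 648.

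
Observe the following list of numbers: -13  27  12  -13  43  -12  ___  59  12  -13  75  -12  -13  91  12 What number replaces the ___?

-13

The terms cycle through 3 interleaved subsequences.
Subsequence A = -13, -13, ?, -13, -13: the constant sequence -13.
Subsequence B = 27, 43, 59, 75, 91: linear: a_n = 11 + 16·n.
Subsequence C = 12, -12, 12, -12, 12: oscillating between 12 and -12.
So the missing entry in subsequence A is -13.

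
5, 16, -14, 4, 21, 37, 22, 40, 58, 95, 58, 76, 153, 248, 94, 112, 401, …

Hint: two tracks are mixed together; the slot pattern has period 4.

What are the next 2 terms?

649, 130

Positions follow the repeating pattern AABB; grouping by letter gives 2 tracks.
Subsequence A: 5, 16, 21, 37, 58, 95, 153, 248, 401. Fibonacci-style (each term is the sum of the two before it).
Subsequence B: -14, 4, 22, 40, 58, 76, 94, 112. Arithmetic with common difference +18.
The 18th slot belongs to subsequence A; its 10th term is 649.
Term 19 comes from subsequence B (its 9th entry): 130.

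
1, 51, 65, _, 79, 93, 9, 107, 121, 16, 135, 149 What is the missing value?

Positions follow the repeating pattern ABB; grouping by letter gives 2 tracks.
Subsequence A: 1, ?, 9, 16 (consecutive squares n² from n = 1).
Subsequence B: 51, 65, 79, 93, 107, 121, 135, 149 (arithmetic, step +14).
Filling subsequence A at index 2 by its rule yields 4.

4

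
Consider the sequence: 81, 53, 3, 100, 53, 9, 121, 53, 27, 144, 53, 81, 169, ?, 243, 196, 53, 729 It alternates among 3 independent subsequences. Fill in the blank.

53

Split by position mod 3: positions 1, 4, 7, … form one track, and each other residue class forms its own.
Subsequence A: 81, 100, 121, 144, 169, 196. The squares 9², 10², 11², ….
Subsequence B: 53, 53, 53, 53, ?, 53. Always 53.
Subsequence C: 3, 9, 27, 81, 243, 729. Geometric with ratio 3.
Subsequence B's pattern makes the blank 53.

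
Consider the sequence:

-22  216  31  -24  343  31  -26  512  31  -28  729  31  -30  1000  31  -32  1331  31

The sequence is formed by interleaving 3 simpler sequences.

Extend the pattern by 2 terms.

Split by position mod 3 into 3 tracks.
Stream A: -22, -24, -26, -28, -30, -32 (linear: a_n = -20 − 2·n).
Stream B: 216, 343, 512, 729, 1000, 1331 (perfect cubes starting at 6³).
Stream C: 31, 31, 31, 31, 31, 31 (constant 31).
The 19th slot belongs to stream A; its 7th term is -34.
The 20th slot belongs to stream B; its 7th term is 1728.

-34, 1728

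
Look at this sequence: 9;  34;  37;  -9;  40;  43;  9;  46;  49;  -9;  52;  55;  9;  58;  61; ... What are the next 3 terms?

-9, 64, 67

Reading positions in blocks of 3 reveals the pattern ABB — 2 tracks woven together.
Track A: 9, -9, 9, -9, 9. Alternating ±9.
Track B: 34, 37, 40, 43, 46, 49, 52, 55, 58, 61. Linear: a_n = 31 + 3·n.
The 16th slot belongs to track A; its 6th term is -9.
The 17th slot belongs to track B; its 11th term is 64.
Term 18 comes from track B (its 12th entry): 67.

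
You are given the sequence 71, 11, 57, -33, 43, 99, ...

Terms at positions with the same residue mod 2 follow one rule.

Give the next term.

29

Split by position mod 2 into 2 tracks.
Subsequence A is 71, 57, 43, which is subtracting 14 each time.
Subsequence B is 11, -33, 99, which is geometric with ratio -3.
Position 7 falls in subsequence A as its term 4, giving 29.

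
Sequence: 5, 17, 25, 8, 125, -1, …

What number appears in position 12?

-28

Odd-indexed and even-indexed terms follow separate rules.
Stream A is 5, 25, 125, which is geometric, ×5 each step.
Stream B is 17, 8, -1, which is linear: a_n = 26 − 9·n.
Position 12 → stream B, term 6 = -28.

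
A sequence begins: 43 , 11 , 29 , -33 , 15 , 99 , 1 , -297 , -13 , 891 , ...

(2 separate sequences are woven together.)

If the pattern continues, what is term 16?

-24057

Positions 1, 3, 5, … form one subsequence and positions 2, 4, 6, … form another.
Track A is 43, 29, 15, 1, -13, which is arithmetic with common difference −14.
Track B is 11, -33, 99, -297, 891, which is a geometric progression (common ratio -3).
Position 16 → track B, term 8 = -24057.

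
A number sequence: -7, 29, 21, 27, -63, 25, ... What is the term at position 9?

-567

The terms cycle through 2 interleaved subsequences.
Subsequence A: -7, 21, -63. Multiplying by -3 each time.
Subsequence B: 29, 27, 25. Arithmetic with common difference −2.
Position 9 falls in subsequence A as its term 5, giving -567.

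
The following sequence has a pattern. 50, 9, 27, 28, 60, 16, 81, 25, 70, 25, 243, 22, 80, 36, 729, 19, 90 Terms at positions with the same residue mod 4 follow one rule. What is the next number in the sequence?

49

Split by position mod 4 into 4 tracks.
Subsequence A: 50, 60, 70, 80, 90. Arithmetic, step +10.
Subsequence B: 9, 16, 25, 36. Perfect squares starting at 3².
Subsequence C: 27, 81, 243, 729. Powers 3^3, 3^4, 3^5, ….
Subsequence D: 28, 25, 22, 19. Arithmetic, step −3.
The 18th slot belongs to subsequence B; its 5th term is 49.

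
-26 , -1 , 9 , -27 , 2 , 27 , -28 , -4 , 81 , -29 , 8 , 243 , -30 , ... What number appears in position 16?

The terms cycle through 3 interleaved subsequences.
Stream A: -26, -27, -28, -29, -30 — arithmetic, step −1.
Stream B: -1, 2, -4, 8 — multiplying by -2 each time.
Stream C: 9, 27, 81, 243 — powers of 3.
Term 16 comes from stream A (its 6th entry): -31.

-31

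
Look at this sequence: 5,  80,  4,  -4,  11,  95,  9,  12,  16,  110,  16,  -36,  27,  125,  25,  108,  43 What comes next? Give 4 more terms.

140, 36, -324, 70

Read the sequence 4 terms at a time; column i is its own pattern.
Track A is 5, 11, 16, 27, 43, which is Fibonacci-style (each term is the sum of the two before it).
Track B is 80, 95, 110, 125, which is arithmetic with common difference +15.
Track C is 4, 9, 16, 25, which is consecutive squares n² from n = 2.
Track D is -4, 12, -36, 108, which is geometric with ratio -3.
Position 18 → track B, term 5 = 140.
Position 19 falls in track C as its term 5, giving 36.
Position 20 falls in track D as its term 5, giving -324.
Position 21 falls in track A as its term 6, giving 70.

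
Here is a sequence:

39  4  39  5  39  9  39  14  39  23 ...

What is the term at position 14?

60

Split by position mod 2 into 2 tracks.
Subsequence A: 39, 39, 39, 39, 39. Constant 39.
Subsequence B: 4, 5, 9, 14, 23. A Fibonacci-like recurrence a_n = a_{n-1} + a_{n-2}.
Position 14 falls in subsequence B as its term 7, giving 60.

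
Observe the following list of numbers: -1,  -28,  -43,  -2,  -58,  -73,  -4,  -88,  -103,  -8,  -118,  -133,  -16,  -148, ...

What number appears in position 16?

Reading positions in blocks of 3 reveals the pattern ABB — 2 tracks woven together.
Subsequence A: -1, -2, -4, -8, -16 — geometric, ×2 each step.
Subsequence B: -28, -43, -58, -73, -88, -103, -118, -133, -148 — linear: a_n = -13 − 15·n.
The 16th slot belongs to subsequence A; its 6th term is -32.

-32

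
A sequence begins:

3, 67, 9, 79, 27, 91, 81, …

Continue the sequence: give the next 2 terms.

103, 243

The terms cycle through 2 interleaved subsequences.
Track A: 3, 9, 27, 81 (successive powers of 3).
Track B: 67, 79, 91 (linear: a_n = 55 + 12·n).
Position 8 falls in track B as its term 4, giving 103.
The 9th slot belongs to track A; its 5th term is 243.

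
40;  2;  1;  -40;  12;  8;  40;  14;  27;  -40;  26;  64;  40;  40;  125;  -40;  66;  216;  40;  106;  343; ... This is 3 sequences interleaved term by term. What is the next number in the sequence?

Split by position mod 3: positions 1, 4, 7, … form one track, and each other residue class forms its own.
Track A = 40, -40, 40, -40, 40, -40, 40: alternating ±40.
Track B = 2, 12, 14, 26, 40, 66, 106: each term equals the sum of the previous two.
Track C = 1, 8, 27, 64, 125, 216, 343: perfect cubes starting at 1³.
Term 22 comes from track A (its 8th entry): -40.

-40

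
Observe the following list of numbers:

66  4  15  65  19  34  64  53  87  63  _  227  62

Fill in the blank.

140

Reading positions in blocks of 3 reveals the pattern ABB — 2 tracks woven together.
Stream A: 66, 65, 64, 63, 62. Subtracting 1 each time.
Stream B: 4, 15, 19, 34, 53, 87, ?, 227. Fibonacci-style (each term is the sum of the two before it).
Filling stream B at index 7 by its rule yields 140.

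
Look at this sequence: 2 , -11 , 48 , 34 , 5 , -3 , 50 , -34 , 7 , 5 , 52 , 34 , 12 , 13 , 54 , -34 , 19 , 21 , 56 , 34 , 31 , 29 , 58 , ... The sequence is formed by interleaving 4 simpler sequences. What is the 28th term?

34

Split by position mod 4: positions 1, 5, 9, … form one track, and each other residue class forms its own.
Track A: 2, 5, 7, 12, 19, 31 — Fibonacci-style (each term is the sum of the two before it).
Track B: -11, -3, 5, 13, 21, 29 — arithmetic with common difference +8.
Track C: 48, 50, 52, 54, 56, 58 — arithmetic, step +2.
Track D: 34, -34, 34, -34, 34 — the oscillation 34·(−1)^(n+1).
Position 28 → track D, term 7 = 34.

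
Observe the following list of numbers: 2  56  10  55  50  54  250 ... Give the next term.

Taking every 2nd term gives 2 separate tracks.
Subsequence A is 2, 10, 50, 250, which is geometric with ratio 5.
Subsequence B is 56, 55, 54, which is subtracting 1 each time.
Position 8 → subsequence B, term 4 = 53.

53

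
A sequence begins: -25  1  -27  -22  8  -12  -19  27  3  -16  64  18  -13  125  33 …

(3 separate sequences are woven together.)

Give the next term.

-10

Split by position mod 3 into 3 tracks.
Subsequence A = -25, -22, -19, -16, -13: arithmetic, step +3.
Subsequence B = 1, 8, 27, 64, 125: perfect cubes starting at 1³.
Subsequence C = -27, -12, 3, 18, 33: arithmetic with common difference +15.
Term 16 comes from subsequence A (its 6th entry): -10.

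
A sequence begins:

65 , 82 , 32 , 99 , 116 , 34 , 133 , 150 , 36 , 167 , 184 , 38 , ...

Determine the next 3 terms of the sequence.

Positions follow the repeating pattern AAB; grouping by letter gives 2 tracks.
Track A is 65, 82, 99, 116, 133, 150, 167, 184, which is adding 17 each time.
Track B is 32, 34, 36, 38, which is arithmetic, step +2.
Position 13 → track A, term 9 = 201.
Term 14 comes from track A (its 10th entry): 218.
Position 15 → track B, term 5 = 40.

201, 218, 40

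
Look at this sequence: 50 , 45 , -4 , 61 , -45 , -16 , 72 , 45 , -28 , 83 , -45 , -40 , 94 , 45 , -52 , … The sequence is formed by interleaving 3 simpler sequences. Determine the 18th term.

-64

Split by position mod 3 into 3 tracks.
Track A: 50, 61, 72, 83, 94. Arithmetic, step +11.
Track B: 45, -45, 45, -45, 45. Alternating ±45.
Track C: -4, -16, -28, -40, -52. Arithmetic, step −12.
The 18th slot belongs to track C; its 6th term is -64.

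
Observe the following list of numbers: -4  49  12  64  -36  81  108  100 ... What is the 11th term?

972

Positions 1, 3, 5, … form one subsequence and positions 2, 4, 6, … form another.
Track A: -4, 12, -36, 108 (a geometric progression (common ratio -3)).
Track B: 49, 64, 81, 100 (perfect squares starting at 7²).
The 11th slot belongs to track A; its 6th term is 972.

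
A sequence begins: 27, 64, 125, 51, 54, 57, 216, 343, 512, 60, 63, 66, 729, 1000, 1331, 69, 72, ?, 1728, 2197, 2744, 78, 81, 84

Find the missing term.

Positions follow the repeating pattern AAABBB; grouping by letter gives 2 tracks.
Track A: 27, 64, 125, 216, 343, 512, 729, 1000, 1331, 1728, 2197, 2744 (perfect cubes starting at 3³).
Track B: 51, 54, 57, 60, 63, 66, 69, 72, ?, 78, 81, 84 (adding 3 each time).
The gap is track B's term 9; the rule gives 75.

75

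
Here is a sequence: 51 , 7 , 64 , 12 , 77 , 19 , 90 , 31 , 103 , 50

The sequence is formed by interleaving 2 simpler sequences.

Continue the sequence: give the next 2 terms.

Odd-indexed and even-indexed terms follow separate rules.
Stream A: 51, 64, 77, 90, 103. Arithmetic, step +13.
Stream B: 7, 12, 19, 31, 50. Fibonacci-style (each term is the sum of the two before it).
Position 11 falls in stream A as its term 6, giving 116.
The 12th slot belongs to stream B; its 6th term is 81.

116, 81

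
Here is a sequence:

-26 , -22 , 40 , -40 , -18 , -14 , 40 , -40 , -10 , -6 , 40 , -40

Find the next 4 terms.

-2, 2, 40, -40

Reading positions in blocks of 4 reveals the pattern AABB — 2 tracks woven together.
Subsequence A: -26, -22, -18, -14, -10, -6 — adding 4 each time.
Subsequence B: 40, -40, 40, -40, 40, -40 — alternating ±40.
Position 13 falls in subsequence A as its term 7, giving -2.
Position 14 falls in subsequence A as its term 8, giving 2.
Term 15 comes from subsequence B (its 7th entry): 40.
Term 16 comes from subsequence B (its 8th entry): -40.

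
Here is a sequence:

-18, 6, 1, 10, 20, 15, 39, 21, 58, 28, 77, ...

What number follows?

36

Positions 1, 3, 5, … form one subsequence and positions 2, 4, 6, … form another.
Subsequence A is -18, 1, 20, 39, 58, 77, which is arithmetic with common difference +19.
Subsequence B is 6, 10, 15, 21, 28, which is triangular numbers n(n+1)/2 for n = 3, 4, ….
Position 12 → subsequence B, term 6 = 36.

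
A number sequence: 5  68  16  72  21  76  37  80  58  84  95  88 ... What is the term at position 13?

153

The terms cycle through 2 interleaved subsequences.
Subsequence A = 5, 16, 21, 37, 58, 95: Fibonacci-style (each term is the sum of the two before it).
Subsequence B = 68, 72, 76, 80, 84, 88: linear: a_n = 64 + 4·n.
Position 13 falls in subsequence A as its term 7, giving 153.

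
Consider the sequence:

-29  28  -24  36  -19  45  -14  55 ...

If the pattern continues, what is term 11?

The terms cycle through 2 interleaved subsequences.
Track A = -29, -24, -19, -14: adding 5 each time.
Track B = 28, 36, 45, 55: triangular numbers n(n+1)/2 for n = 7, 8, ….
The 11th slot belongs to track A; its 6th term is -4.

-4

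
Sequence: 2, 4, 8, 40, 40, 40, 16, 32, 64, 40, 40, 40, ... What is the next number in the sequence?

128

Positions follow the repeating pattern AAABBB; grouping by letter gives 2 tracks.
Stream A is 2, 4, 8, 16, 32, 64, which is multiplying by 2 each time.
Stream B is 40, 40, 40, 40, 40, 40, which is always 40.
Position 13 falls in stream A as its term 7, giving 128.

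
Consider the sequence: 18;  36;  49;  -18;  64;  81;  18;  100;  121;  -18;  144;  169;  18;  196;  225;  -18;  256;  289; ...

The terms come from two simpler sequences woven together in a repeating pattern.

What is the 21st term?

361

Positions follow the repeating pattern ABB; grouping by letter gives 2 tracks.
Subsequence A: 18, -18, 18, -18, 18, -18 (the oscillation 18·(−1)^(n+1)).
Subsequence B: 36, 49, 64, 81, 100, 121, 144, 169, 196, 225, 256, 289 (the squares 6², 7², 8², …).
Position 21 → subsequence B, term 14 = 361.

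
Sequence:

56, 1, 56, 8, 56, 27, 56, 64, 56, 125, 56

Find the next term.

Positions 1, 3, 5, … form one subsequence and positions 2, 4, 6, … form another.
Track A: 56, 56, 56, 56, 56, 56. The constant sequence 56.
Track B: 1, 8, 27, 64, 125. Consecutive cubes n³ from n = 1.
The 12th slot belongs to track B; its 6th term is 216.

216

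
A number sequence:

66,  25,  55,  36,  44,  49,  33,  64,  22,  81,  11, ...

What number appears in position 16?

144

Odd-indexed and even-indexed terms follow separate rules.
Track A is 66, 55, 44, 33, 22, 11, which is arithmetic, step −11.
Track B is 25, 36, 49, 64, 81, which is perfect squares starting at 5².
Position 16 → track B, term 8 = 144.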